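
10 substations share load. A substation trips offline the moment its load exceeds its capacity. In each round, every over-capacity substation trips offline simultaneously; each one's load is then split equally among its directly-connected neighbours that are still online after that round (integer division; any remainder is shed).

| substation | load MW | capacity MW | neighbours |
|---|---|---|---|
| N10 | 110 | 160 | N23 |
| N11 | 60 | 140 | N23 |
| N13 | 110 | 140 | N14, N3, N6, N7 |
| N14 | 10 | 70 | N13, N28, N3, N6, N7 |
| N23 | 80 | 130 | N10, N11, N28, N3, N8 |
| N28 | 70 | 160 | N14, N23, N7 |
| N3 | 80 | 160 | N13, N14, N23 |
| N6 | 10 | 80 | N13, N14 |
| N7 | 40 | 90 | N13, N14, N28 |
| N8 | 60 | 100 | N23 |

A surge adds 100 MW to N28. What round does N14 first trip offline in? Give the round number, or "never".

Round 1 — N28 at 170 > 160. N28 trips offline.
  N28 sheds 170 MW to N14, N23, N7: 56 each (2 lost).
    N14: 10+56 = 66 ≤ 70
    N23: 80+56 = 136 > 130
    N7: 40+56 = 96 > 90
Round 2 — N23, N7 trip offline.
  N23 sheds 136 MW to N10, N11, N3, N8: 34 each.
    N10: 110+34 = 144 ≤ 160
    N11: 60+34 = 94 ≤ 140
    N3: 80+34 = 114 ≤ 160
    N8: 60+34 = 94 ≤ 100
  N7 sheds 96 MW to N13, N14: 48 each.
    N13: 110+48 = 158 > 140
    N14: 66+48 = 114 > 70
Round 3 — N13, N14 trip offline.
  N13 sheds 158 MW to N3, N6: 79 each.
    N3: 114+79 = 193 > 160
    N6: 10+79 = 89 > 80
  N14 sheds 114 MW to N3, N6: 57 each.
    N3: 193+57 = 250 > 160
    N6: 89+57 = 146 > 80
Round 4 — N3, N6 trip offline.
  N3 sheds 250 MW: no online neighbours, lost.
  N6 sheds 146 MW: no online neighbours, lost.
No further trips.

3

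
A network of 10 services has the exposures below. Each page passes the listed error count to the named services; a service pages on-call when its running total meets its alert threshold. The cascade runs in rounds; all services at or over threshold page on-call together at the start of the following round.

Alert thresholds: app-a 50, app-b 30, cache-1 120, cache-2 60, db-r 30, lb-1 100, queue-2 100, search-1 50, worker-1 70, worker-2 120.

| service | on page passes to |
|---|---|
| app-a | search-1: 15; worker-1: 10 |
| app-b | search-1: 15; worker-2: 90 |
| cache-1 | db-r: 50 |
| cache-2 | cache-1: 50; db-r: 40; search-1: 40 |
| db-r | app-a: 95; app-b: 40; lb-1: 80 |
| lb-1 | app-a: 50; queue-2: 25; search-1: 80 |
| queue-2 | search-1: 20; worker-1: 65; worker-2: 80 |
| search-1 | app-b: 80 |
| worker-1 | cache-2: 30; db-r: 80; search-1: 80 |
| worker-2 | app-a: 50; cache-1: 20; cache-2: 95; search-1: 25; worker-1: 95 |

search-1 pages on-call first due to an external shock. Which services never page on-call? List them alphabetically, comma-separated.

app-a, cache-1, cache-2, db-r, lb-1, queue-2, worker-1, worker-2

Round 1 — search-1 pages on-call (initial).
  app-b: +80 → 80 ≥ 30
Round 2 — app-b pages on-call.
  worker-2: +90 → 90 < 120
No further pages.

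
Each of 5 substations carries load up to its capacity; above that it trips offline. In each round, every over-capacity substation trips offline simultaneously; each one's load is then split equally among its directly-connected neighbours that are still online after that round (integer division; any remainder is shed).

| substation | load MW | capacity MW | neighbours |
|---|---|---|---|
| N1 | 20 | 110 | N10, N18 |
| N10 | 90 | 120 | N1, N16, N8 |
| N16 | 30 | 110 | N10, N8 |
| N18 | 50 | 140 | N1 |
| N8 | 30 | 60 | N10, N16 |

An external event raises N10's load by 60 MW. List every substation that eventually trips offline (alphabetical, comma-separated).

Round 1 — N10 at 150 > 120. N10 trips offline.
  N10 sheds 150 MW to N1, N16, N8: 50 each.
    N1: 20+50 = 70 ≤ 110
    N16: 30+50 = 80 ≤ 110
    N8: 30+50 = 80 > 60
Round 2 — N8 trips offline.
  N8 sheds 80 MW to N16: 80 each.
    N16: 80+80 = 160 > 110
Round 3 — N16 trips offline.
  N16 sheds 160 MW: no online neighbours, lost.
No further trips.

N10, N16, N8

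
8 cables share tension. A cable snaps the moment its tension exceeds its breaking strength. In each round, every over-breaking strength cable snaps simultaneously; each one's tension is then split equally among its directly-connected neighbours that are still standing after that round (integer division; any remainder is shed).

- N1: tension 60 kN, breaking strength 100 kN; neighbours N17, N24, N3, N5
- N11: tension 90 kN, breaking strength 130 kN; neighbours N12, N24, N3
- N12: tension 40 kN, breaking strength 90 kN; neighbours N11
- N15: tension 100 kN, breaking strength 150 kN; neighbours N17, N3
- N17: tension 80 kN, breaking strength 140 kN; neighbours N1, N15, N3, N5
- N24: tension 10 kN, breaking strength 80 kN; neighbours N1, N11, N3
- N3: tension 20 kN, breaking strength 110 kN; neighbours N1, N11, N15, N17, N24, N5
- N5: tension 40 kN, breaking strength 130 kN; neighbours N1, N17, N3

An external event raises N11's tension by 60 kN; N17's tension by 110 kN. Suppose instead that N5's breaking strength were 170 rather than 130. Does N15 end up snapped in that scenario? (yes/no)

yes

With N5's breaking strength at 170:
Round 1 — N11 at 150 > 130; N17 at 190 > 140. N11, N17 snap.
  N11 sheds 150 kN to N12, N24, N3: 50 each.
    N12: 40+50 = 90 ≤ 90
    N24: 10+50 = 60 ≤ 80
    N3: 20+50 = 70 ≤ 110
  N17 sheds 190 kN to N1, N15, N3, N5: 47 each (2 lost).
    N1: 60+47 = 107 > 100
    N15: 100+47 = 147 ≤ 150
    N3: 70+47 = 117 > 110
    N5: 40+47 = 87 ≤ 170
Round 2 — N1, N3 snap.
  N1 sheds 107 kN to N24, N5: 53 each (1 lost).
    N24: 60+53 = 113 > 80
    N5: 87+53 = 140 ≤ 170
  N3 sheds 117 kN to N15, N24, N5: 39 each.
    N15: 147+39 = 186 > 150
    N24: 113+39 = 152 > 80
    N5: 140+39 = 179 > 170
Round 3 — N15, N24, N5 snap.
  N15 sheds 186 kN: no online neighbours, lost.
  N24 sheds 152 kN: no online neighbours, lost.
  N5 sheds 179 kN: no online neighbours, lost.
No further breaks.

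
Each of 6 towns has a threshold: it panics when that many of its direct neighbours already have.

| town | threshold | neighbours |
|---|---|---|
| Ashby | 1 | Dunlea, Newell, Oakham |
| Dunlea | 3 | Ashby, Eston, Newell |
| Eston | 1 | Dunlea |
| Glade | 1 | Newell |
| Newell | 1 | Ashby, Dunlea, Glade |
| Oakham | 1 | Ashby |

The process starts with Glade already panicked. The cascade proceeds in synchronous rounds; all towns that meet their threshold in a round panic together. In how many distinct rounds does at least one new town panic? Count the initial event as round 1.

4

Round 1 — Glade panics (initial).
Round 2 — checking thresholds:
  Newell: 1 of 3 neighbours ≥ 1, panics.
Round 3 — checking thresholds:
  Ashby: 1 of 3 neighbours ≥ 1, panics.
  Dunlea: 1 of 3 neighbours < 3, holds.
Round 4 — checking thresholds:
  Dunlea: 2 of 3 neighbours < 3, holds.
  Oakham: 1 of 1 neighbours ≥ 1, panics.
Round 5 — no new panics; cascade stops.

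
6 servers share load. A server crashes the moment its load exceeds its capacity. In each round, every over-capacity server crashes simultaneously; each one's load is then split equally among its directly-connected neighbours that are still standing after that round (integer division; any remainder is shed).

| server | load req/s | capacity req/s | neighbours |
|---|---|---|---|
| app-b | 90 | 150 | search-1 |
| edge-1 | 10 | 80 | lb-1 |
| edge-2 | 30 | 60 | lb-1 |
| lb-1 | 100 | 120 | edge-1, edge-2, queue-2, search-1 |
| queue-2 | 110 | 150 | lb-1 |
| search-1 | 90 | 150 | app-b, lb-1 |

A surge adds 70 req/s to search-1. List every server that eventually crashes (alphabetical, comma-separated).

app-b, edge-2, lb-1, queue-2, search-1

Round 1 — search-1 at 160 > 150. search-1 crashes.
  search-1 sheds 160 req/s to app-b, lb-1: 80 each.
    app-b: 90+80 = 170 > 150
    lb-1: 100+80 = 180 > 120
Round 2 — app-b, lb-1 crash.
  app-b sheds 170 req/s: no online neighbours, lost.
  lb-1 sheds 180 req/s to edge-1, edge-2, queue-2: 60 each.
    edge-1: 10+60 = 70 ≤ 80
    edge-2: 30+60 = 90 > 60
    queue-2: 110+60 = 170 > 150
Round 3 — edge-2, queue-2 crash.
  edge-2 sheds 90 req/s: no online neighbours, lost.
  queue-2 sheds 170 req/s: no online neighbours, lost.
No further crashes.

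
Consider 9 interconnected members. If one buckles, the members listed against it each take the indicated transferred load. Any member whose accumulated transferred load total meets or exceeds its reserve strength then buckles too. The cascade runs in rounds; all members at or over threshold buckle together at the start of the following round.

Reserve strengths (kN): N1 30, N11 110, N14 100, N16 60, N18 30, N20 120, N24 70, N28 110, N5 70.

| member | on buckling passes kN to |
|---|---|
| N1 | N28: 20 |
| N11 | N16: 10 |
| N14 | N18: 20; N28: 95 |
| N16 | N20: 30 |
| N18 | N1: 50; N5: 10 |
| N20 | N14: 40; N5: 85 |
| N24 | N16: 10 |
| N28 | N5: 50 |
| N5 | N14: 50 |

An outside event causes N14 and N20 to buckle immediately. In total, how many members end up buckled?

Round 1 — N14, N20 buckle (initial).
  N18: +20 → 20 < 30
  N28: +95 → 95 < 110
  N5: +85 → 85 ≥ 70
Round 2 — N5 buckles.
No further bucklings.

3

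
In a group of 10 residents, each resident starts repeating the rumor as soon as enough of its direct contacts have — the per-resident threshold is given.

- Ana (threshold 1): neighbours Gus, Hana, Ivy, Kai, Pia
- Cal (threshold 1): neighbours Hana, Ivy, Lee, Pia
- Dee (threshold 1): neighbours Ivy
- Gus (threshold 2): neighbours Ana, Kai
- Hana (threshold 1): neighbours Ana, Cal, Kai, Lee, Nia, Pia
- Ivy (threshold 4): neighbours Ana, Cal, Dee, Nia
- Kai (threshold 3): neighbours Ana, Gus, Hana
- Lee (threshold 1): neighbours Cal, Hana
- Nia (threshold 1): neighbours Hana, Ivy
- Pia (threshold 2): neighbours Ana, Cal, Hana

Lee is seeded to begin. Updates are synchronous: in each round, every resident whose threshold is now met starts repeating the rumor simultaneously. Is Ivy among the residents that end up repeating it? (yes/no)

Round 1 — Lee starts repeating the rumor (initial).
Round 2 — checking thresholds:
  Cal: 1 of 4 neighbours ≥ 1, starts repeating the rumor.
  Hana: 1 of 6 neighbours ≥ 1, starts repeating the rumor.
Round 3 — checking thresholds:
  Ana: 1 of 5 neighbours ≥ 1, starts repeating the rumor.
  Ivy: 1 of 4 neighbours < 4, below threshold.
  Kai: 1 of 3 neighbours < 3, below threshold.
  Nia: 1 of 2 neighbours ≥ 1, starts repeating the rumor.
  Pia: 2 of 3 neighbours ≥ 2, starts repeating the rumor.
Round 4 — no new spreads; cascade stops.

no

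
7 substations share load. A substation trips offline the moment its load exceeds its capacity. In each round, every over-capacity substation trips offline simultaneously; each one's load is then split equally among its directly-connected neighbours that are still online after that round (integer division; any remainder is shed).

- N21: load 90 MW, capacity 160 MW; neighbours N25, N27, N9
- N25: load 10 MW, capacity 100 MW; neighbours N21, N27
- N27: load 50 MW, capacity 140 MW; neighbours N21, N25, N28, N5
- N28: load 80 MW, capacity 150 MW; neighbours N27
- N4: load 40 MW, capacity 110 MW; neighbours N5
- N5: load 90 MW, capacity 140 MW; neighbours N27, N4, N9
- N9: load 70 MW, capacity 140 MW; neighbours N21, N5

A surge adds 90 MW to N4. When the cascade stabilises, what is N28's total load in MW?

133

Round 1 — N4 at 130 > 110. N4 trips offline.
  N4 sheds 130 MW to N5: 130 each.
    N5: 90+130 = 220 > 140
Round 2 — N5 trips offline.
  N5 sheds 220 MW to N27, N9: 110 each.
    N27: 50+110 = 160 > 140
    N9: 70+110 = 180 > 140
Round 3 — N27, N9 trip offline.
  N27 sheds 160 MW to N21, N25, N28: 53 each (1 lost).
    N21: 90+53 = 143 ≤ 160
    N25: 10+53 = 63 ≤ 100
    N28: 80+53 = 133 ≤ 150
  N9 sheds 180 MW to N21: 180 each.
    N21: 143+180 = 323 > 160
Round 4 — N21 trips offline.
  N21 sheds 323 MW to N25: 323 each.
    N25: 63+323 = 386 > 100
Round 5 — N25 trips offline.
  N25 sheds 386 MW: no online neighbours, lost.
No further trips.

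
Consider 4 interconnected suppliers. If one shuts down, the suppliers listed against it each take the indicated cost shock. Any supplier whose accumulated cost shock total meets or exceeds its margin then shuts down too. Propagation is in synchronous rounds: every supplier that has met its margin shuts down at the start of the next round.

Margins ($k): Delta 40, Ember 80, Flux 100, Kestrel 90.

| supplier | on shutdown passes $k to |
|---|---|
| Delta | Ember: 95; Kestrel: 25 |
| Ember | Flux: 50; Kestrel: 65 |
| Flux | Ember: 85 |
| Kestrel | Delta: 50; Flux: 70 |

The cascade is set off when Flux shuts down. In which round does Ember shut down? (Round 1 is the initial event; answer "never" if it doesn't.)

2

Round 1 — Flux shuts down (initial).
  Ember: +85 → 85 ≥ 80
Round 2 — Ember shuts down.
  Kestrel: +65 → 65 < 90
No further shutdowns.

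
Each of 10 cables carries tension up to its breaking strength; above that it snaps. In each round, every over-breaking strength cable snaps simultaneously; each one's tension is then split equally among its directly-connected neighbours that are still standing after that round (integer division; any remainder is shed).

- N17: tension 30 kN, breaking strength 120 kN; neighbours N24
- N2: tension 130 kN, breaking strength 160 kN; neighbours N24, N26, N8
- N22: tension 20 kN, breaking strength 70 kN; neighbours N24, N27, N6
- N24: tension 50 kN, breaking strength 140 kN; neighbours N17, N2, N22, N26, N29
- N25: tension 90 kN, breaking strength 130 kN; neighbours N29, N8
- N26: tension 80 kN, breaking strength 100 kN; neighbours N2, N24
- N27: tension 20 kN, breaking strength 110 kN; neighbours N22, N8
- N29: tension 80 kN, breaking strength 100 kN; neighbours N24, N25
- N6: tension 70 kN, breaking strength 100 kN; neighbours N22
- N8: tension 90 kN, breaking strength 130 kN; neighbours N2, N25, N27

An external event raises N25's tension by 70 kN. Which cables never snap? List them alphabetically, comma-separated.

N17

Round 1 — N25 at 160 > 130. N25 snaps.
  N25 sheds 160 kN to N29, N8: 80 each.
    N29: 80+80 = 160 > 100
    N8: 90+80 = 170 > 130
Round 2 — N29, N8 snap.
  N29 sheds 160 kN to N24: 160 each.
    N24: 50+160 = 210 > 140
  N8 sheds 170 kN to N2, N27: 85 each.
    N2: 130+85 = 215 > 160
    N27: 20+85 = 105 ≤ 110
Round 3 — N2, N24 snap.
  N2 sheds 215 kN to N26: 215 each.
    N26: 80+215 = 295 > 100
  N24 sheds 210 kN to N17, N22, N26: 70 each.
    N17: 30+70 = 100 ≤ 120
    N22: 20+70 = 90 > 70
    N26: 295+70 = 365 > 100
Round 4 — N22, N26 snap.
  N22 sheds 90 kN to N27, N6: 45 each.
    N27: 105+45 = 150 > 110
    N6: 70+45 = 115 > 100
  N26 sheds 365 kN: no online neighbours, lost.
Round 5 — N27, N6 snap.
  N27 sheds 150 kN: no online neighbours, lost.
  N6 sheds 115 kN: no online neighbours, lost.
No further breaks.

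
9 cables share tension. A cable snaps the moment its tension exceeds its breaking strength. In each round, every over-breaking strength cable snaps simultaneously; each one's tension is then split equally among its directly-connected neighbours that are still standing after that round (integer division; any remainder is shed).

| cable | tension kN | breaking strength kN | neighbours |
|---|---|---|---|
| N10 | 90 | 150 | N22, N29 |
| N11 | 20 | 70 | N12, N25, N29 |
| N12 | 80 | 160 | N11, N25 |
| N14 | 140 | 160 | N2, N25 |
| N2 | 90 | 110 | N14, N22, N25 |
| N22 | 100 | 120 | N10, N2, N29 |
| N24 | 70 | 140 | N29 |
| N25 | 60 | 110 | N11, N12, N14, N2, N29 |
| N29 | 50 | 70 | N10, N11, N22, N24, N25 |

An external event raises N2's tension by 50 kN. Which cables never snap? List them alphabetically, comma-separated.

Round 1 — N2 at 140 > 110. N2 snaps.
  N2 sheds 140 kN to N14, N22, N25: 46 each (2 lost).
    N14: 140+46 = 186 > 160
    N22: 100+46 = 146 > 120
    N25: 60+46 = 106 ≤ 110
Round 2 — N14, N22 snap.
  N14 sheds 186 kN to N25: 186 each.
    N25: 106+186 = 292 > 110
  N22 sheds 146 kN to N10, N29: 73 each.
    N10: 90+73 = 163 > 150
    N29: 50+73 = 123 > 70
Round 3 — N10, N25, N29 snap.
  N10 sheds 163 kN: no online neighbours, lost.
  N25 sheds 292 kN to N11, N12: 146 each.
    N11: 20+146 = 166 > 70
    N12: 80+146 = 226 > 160
  N29 sheds 123 kN to N11, N24: 61 each (1 lost).
    N11: 166+61 = 227 > 70
    N24: 70+61 = 131 ≤ 140
Round 4 — N11, N12 snap.
  N11 sheds 227 kN: no online neighbours, lost.
  N12 sheds 226 kN: no online neighbours, lost.
No further breaks.

N24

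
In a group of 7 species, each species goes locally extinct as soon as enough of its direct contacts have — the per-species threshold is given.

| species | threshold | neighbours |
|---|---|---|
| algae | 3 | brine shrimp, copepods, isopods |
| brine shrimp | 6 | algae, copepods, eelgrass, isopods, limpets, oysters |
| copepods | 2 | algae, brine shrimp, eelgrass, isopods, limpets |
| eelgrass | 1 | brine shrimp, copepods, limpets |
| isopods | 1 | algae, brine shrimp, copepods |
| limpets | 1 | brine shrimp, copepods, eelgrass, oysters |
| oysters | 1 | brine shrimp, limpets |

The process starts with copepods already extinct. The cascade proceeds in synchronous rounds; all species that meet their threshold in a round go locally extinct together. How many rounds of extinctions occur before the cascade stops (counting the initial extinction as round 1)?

3

Round 1 — copepods goes locally extinct (initial).
Round 2 — checking thresholds:
  algae: 1 of 3 neighbours < 3, below threshold.
  brine shrimp: 1 of 6 neighbours < 6, below threshold.
  eelgrass: 1 of 3 neighbours ≥ 1, goes locally extinct.
  isopods: 1 of 3 neighbours ≥ 1, goes locally extinct.
  limpets: 1 of 4 neighbours ≥ 1, goes locally extinct.
Round 3 — checking thresholds:
  algae: 2 of 3 neighbours < 3, below threshold.
  brine shrimp: 4 of 6 neighbours < 6, below threshold.
  oysters: 1 of 2 neighbours ≥ 1, goes locally extinct.
Round 4 — no new extinctions; cascade stops.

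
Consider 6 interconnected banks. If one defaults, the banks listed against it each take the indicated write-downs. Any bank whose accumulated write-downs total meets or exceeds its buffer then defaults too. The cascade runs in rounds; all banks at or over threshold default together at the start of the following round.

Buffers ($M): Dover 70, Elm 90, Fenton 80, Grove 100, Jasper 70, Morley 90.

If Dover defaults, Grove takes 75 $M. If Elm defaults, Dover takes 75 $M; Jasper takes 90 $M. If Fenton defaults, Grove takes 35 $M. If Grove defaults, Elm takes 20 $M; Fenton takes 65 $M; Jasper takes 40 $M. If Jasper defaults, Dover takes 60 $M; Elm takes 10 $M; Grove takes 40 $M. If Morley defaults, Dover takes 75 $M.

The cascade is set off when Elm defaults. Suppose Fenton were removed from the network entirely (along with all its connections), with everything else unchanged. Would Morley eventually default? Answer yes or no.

With Fenton removed:
Round 1 — Elm defaults (initial).
  Dover: +75 → 75 ≥ 70
  Jasper: +90 → 90 ≥ 70
Round 2 — Dover, Jasper default.
  Grove: +75+40 → 115 ≥ 100
Round 3 — Grove defaults.
No further defaults.

no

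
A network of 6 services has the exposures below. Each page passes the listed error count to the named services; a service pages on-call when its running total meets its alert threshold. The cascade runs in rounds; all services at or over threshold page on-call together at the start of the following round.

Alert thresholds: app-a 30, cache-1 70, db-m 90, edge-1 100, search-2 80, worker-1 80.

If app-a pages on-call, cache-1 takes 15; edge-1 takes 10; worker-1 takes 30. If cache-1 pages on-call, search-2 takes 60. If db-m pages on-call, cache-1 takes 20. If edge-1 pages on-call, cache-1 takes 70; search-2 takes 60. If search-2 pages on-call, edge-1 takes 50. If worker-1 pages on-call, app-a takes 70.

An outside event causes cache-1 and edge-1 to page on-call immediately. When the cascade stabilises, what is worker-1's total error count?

0

Round 1 — cache-1, edge-1 page on-call (initial).
  search-2: +60+60 → 120 ≥ 80
Round 2 — search-2 pages on-call.
No further pages.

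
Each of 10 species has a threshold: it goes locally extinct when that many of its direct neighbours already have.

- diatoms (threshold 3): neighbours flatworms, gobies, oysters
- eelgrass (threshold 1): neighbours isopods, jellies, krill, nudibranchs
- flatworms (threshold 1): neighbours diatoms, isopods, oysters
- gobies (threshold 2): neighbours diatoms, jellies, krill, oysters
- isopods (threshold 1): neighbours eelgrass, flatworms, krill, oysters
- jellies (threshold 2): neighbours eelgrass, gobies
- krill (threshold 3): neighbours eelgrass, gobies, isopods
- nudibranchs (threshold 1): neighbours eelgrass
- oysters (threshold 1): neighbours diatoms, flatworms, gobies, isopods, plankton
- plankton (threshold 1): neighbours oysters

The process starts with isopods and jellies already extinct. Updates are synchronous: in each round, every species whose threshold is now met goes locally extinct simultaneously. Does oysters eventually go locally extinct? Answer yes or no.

Round 1 — isopods, jellies go locally extinct (initial).
Round 2 — checking thresholds:
  eelgrass: 2 of 4 neighbours ≥ 1, goes locally extinct.
  flatworms: 1 of 3 neighbours ≥ 1, goes locally extinct.
  gobies: 1 of 4 neighbours < 2, below threshold.
  krill: 1 of 3 neighbours < 3, below threshold.
  oysters: 1 of 5 neighbours ≥ 1, goes locally extinct.
Round 3 — checking thresholds:
  diatoms: 2 of 3 neighbours < 3, below threshold.
  gobies: 2 of 4 neighbours ≥ 2, goes locally extinct.
  krill: 2 of 3 neighbours < 3, below threshold.
  nudibranchs: 1 of 1 neighbours ≥ 1, goes locally extinct.
  plankton: 1 of 1 neighbours ≥ 1, goes locally extinct.
Round 4 — checking thresholds:
  diatoms: 3 of 3 neighbours ≥ 3, goes locally extinct.
  krill: 3 of 3 neighbours ≥ 3, goes locally extinct.
Round 5 — no new extinctions; cascade stops.

yes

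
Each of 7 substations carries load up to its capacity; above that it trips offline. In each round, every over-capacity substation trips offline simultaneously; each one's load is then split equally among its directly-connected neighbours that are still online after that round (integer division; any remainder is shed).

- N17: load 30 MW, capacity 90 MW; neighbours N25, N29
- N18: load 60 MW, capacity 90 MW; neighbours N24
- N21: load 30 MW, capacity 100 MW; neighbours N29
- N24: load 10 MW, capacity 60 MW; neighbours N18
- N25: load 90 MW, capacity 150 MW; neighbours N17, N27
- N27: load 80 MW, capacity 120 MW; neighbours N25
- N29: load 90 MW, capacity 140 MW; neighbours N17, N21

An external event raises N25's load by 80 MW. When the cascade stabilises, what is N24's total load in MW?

10

Round 1 — N25 at 170 > 150. N25 trips offline.
  N25 sheds 170 MW to N17, N27: 85 each.
    N17: 30+85 = 115 > 90
    N27: 80+85 = 165 > 120
Round 2 — N17, N27 trip offline.
  N17 sheds 115 MW to N29: 115 each.
    N29: 90+115 = 205 > 140
  N27 sheds 165 MW: no online neighbours, lost.
Round 3 — N29 trips offline.
  N29 sheds 205 MW to N21: 205 each.
    N21: 30+205 = 235 > 100
Round 4 — N21 trips offline.
  N21 sheds 235 MW: no online neighbours, lost.
No further trips.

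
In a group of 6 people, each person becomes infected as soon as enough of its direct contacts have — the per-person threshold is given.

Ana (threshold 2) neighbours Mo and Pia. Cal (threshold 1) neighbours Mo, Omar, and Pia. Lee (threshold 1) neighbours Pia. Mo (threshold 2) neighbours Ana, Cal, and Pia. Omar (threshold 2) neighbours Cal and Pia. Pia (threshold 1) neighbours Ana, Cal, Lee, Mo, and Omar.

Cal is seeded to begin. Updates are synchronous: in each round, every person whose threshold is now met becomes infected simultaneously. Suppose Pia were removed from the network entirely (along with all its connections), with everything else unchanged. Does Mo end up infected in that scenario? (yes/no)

With Pia removed:
Round 1 — Cal becomes infected (initial).
Round 2 — no new infections; cascade stops.

no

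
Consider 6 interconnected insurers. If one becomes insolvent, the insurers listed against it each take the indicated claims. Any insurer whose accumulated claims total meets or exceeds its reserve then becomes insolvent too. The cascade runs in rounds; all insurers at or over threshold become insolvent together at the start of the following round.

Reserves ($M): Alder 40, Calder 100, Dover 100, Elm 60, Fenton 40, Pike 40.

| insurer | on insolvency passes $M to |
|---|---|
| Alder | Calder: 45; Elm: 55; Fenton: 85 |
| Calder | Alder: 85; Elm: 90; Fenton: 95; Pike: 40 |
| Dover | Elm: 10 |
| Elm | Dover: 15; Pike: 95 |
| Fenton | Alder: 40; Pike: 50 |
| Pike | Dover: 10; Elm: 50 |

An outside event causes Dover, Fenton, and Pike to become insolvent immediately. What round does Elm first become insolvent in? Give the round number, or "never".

Round 1 — Dover, Fenton, Pike become insolvent (initial).
  Alder: +40 → 40 ≥ 40
  Elm: +10+50 → 60 ≥ 60
Round 2 — Alder, Elm become insolvent.
  Calder: +45 → 45 < 100
No further insolvencies.

2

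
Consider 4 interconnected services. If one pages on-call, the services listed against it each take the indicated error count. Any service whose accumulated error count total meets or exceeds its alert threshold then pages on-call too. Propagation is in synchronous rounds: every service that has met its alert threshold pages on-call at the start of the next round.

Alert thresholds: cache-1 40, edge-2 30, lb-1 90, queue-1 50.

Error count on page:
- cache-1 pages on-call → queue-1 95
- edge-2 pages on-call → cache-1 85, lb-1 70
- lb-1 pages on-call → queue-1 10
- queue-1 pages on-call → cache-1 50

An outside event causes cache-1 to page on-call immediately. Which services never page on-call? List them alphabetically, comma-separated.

Round 1 — cache-1 pages on-call (initial).
  queue-1: +95 → 95 ≥ 50
Round 2 — queue-1 pages on-call.
No further pages.

edge-2, lb-1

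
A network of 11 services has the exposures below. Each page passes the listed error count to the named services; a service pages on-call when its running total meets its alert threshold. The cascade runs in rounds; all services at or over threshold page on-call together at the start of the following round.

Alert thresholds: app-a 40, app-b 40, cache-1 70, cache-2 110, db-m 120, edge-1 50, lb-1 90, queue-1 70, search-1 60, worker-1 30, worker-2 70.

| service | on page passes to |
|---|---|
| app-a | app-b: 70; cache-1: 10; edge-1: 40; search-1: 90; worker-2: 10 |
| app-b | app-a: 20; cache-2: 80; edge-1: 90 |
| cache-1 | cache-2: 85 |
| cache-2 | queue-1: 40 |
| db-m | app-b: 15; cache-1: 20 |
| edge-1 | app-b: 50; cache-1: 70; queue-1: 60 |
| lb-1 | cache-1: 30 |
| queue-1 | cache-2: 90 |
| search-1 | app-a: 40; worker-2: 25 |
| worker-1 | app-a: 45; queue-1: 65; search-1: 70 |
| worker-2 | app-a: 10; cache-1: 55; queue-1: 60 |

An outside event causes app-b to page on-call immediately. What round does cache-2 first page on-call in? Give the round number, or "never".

Round 1 — app-b pages on-call (initial).
  app-a: +20 → 20 < 40
  cache-2: +80 → 80 < 110
  edge-1: +90 → 90 ≥ 50
Round 2 — edge-1 pages on-call.
  cache-1: +70 → 70 ≥ 70
  queue-1: +60 → 60 < 70
Round 3 — cache-1 pages on-call.
  cache-2: +85 → 165 ≥ 110
Round 4 — cache-2 pages on-call.
  queue-1: +40 → 100 ≥ 70
Round 5 — queue-1 pages on-call.
No further pages.

4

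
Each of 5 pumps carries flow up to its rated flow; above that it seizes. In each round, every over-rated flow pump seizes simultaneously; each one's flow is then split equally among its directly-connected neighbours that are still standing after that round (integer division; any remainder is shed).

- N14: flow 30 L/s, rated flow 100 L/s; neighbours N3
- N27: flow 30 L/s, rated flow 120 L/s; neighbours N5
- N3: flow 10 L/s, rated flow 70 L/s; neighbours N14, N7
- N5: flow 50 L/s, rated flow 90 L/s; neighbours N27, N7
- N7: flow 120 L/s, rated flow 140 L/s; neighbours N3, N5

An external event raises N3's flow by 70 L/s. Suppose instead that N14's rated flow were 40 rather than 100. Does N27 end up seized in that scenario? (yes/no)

yes

With N14's rated flow at 40:
Round 1 — N3 at 80 > 70. N3 seizes.
  N3 sheds 80 L/s to N14, N7: 40 each.
    N14: 30+40 = 70 > 40
    N7: 120+40 = 160 > 140
Round 2 — N14, N7 seize.
  N14 sheds 70 L/s: no online neighbours, lost.
  N7 sheds 160 L/s to N5: 160 each.
    N5: 50+160 = 210 > 90
Round 3 — N5 seizes.
  N5 sheds 210 L/s to N27: 210 each.
    N27: 30+210 = 240 > 120
Round 4 — N27 seizes.
  N27 sheds 240 L/s: no online neighbours, lost.
No further seizures.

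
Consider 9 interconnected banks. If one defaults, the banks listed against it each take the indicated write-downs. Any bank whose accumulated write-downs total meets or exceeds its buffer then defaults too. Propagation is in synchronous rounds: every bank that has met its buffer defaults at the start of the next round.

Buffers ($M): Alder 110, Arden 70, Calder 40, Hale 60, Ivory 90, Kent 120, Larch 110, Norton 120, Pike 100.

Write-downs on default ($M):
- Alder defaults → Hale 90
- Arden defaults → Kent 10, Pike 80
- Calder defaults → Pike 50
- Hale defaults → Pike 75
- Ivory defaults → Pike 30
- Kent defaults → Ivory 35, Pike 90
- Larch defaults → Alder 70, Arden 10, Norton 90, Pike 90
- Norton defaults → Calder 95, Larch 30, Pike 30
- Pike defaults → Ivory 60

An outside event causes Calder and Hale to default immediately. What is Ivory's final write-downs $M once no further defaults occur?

Round 1 — Calder, Hale default (initial).
  Pike: +50+75 → 125 ≥ 100
Round 2 — Pike defaults.
  Ivory: +60 → 60 < 90
No further defaults.

60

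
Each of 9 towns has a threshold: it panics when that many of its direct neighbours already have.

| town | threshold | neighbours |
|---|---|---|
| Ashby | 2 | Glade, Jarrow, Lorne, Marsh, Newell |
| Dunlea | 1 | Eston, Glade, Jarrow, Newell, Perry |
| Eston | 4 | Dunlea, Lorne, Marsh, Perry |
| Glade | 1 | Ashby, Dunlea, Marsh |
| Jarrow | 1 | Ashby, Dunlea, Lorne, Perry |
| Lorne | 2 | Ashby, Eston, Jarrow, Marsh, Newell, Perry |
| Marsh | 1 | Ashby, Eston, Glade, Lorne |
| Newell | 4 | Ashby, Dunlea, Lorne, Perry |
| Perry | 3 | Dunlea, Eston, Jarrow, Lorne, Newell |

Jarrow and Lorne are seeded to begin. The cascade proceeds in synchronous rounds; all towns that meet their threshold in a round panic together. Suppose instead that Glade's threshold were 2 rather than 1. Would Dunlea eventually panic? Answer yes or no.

With Glade's threshold at 2:
Round 1 — Jarrow, Lorne panic (initial).
Round 2 — checking thresholds:
  Ashby: 2 of 5 neighbours ≥ 2, panics.
  Dunlea: 1 of 5 neighbours ≥ 1, panics.
  Eston: 1 of 4 neighbours < 4, holds.
  Marsh: 1 of 4 neighbours ≥ 1, panics.
  Newell: 1 of 4 neighbours < 4, holds.
  Perry: 2 of 5 neighbours < 3, holds.
Round 3 — checking thresholds:
  Eston: 3 of 4 neighbours < 4, holds.
  Glade: 3 of 3 neighbours ≥ 2, panics.
  Newell: 3 of 4 neighbours < 4, holds.
  Perry: 3 of 5 neighbours ≥ 3, panics.
Round 4 — checking thresholds:
  Eston: 4 of 4 neighbours ≥ 4, panics.
  Newell: 4 of 4 neighbours ≥ 4, panics.
Round 5 — no new panics; cascade stops.

yes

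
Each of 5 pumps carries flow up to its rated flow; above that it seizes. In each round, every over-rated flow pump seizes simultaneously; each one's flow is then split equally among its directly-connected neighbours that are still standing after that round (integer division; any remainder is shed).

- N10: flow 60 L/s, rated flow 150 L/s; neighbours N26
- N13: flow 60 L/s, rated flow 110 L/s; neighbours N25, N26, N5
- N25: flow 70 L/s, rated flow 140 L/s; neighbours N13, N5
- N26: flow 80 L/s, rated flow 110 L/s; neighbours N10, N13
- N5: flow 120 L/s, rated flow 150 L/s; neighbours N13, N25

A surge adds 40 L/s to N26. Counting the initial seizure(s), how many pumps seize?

4

Round 1 — N26 at 120 > 110. N26 seizes.
  N26 sheds 120 L/s to N10, N13: 60 each.
    N10: 60+60 = 120 ≤ 150
    N13: 60+60 = 120 > 110
Round 2 — N13 seizes.
  N13 sheds 120 L/s to N25, N5: 60 each.
    N25: 70+60 = 130 ≤ 140
    N5: 120+60 = 180 > 150
Round 3 — N5 seizes.
  N5 sheds 180 L/s to N25: 180 each.
    N25: 130+180 = 310 > 140
Round 4 — N25 seizes.
  N25 sheds 310 L/s: no online neighbours, lost.
No further seizures.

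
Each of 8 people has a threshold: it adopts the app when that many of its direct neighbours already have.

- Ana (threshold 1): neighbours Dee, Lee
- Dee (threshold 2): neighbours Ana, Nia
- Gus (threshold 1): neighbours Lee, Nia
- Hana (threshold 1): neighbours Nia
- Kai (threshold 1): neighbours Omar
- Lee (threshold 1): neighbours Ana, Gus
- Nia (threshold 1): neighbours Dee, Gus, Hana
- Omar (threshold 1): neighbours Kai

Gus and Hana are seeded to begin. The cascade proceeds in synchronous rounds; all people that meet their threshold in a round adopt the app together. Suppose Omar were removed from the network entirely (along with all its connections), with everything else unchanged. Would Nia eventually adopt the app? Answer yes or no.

yes

With Omar removed:
Round 1 — Gus, Hana adopt the app (initial).
Round 2 — checking thresholds:
  Lee: 1 of 2 neighbours ≥ 1, adopts the app.
  Nia: 2 of 3 neighbours ≥ 1, adopts the app.
Round 3 — checking thresholds:
  Ana: 1 of 2 neighbours ≥ 1, adopts the app.
  Dee: 1 of 2 neighbours < 2, not yet.
Round 4 — checking thresholds:
  Dee: 2 of 2 neighbours ≥ 2, adopts the app.
Round 5 — no new adoptions; cascade stops.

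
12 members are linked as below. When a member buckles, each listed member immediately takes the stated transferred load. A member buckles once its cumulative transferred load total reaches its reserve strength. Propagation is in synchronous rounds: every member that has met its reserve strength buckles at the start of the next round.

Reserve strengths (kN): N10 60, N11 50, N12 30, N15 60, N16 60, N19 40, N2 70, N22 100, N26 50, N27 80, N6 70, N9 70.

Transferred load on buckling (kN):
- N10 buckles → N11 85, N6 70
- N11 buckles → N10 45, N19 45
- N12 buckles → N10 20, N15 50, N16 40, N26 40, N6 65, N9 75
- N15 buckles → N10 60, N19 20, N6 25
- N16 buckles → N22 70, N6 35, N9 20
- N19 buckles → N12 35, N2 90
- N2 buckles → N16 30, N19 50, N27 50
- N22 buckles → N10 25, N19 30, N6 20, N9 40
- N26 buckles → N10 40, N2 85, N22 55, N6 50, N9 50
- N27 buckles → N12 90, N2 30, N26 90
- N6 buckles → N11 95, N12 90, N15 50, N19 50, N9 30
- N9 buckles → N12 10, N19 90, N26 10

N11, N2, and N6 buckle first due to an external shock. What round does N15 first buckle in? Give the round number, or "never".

Round 1 — N11, N2, N6 buckle (initial).
  N10: +45 → 45 < 60
  N12: +90 → 90 ≥ 30
  N15: +50 → 50 < 60
  N16: +30 → 30 < 60
  N19: +45+50+50 → 145 ≥ 40
  N27: +50 → 50 < 80
  N9: +30 → 30 < 70
Round 2 — N12, N19 buckle.
  N10: +20 → 65 ≥ 60
  N15: +50 → 100 ≥ 60
  N16: +40 → 70 ≥ 60
  N26: +40 → 40 < 50
  N9: +75 → 105 ≥ 70
Round 3 — N10, N15, N16, N9 buckle.
  N22: +70 → 70 < 100
  N26: +10 → 50 ≥ 50
Round 4 — N26 buckles.
  N22: +55 → 125 ≥ 100
Round 5 — N22 buckles.
No further bucklings.

3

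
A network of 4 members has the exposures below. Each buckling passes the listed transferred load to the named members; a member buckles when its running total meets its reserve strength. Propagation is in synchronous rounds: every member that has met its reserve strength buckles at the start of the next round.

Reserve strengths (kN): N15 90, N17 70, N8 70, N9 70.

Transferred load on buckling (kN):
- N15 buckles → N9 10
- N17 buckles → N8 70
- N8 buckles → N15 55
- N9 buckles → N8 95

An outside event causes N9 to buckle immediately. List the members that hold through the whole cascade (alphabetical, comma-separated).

Round 1 — N9 buckles (initial).
  N8: +95 → 95 ≥ 70
Round 2 — N8 buckles.
  N15: +55 → 55 < 90
No further bucklings.

N15, N17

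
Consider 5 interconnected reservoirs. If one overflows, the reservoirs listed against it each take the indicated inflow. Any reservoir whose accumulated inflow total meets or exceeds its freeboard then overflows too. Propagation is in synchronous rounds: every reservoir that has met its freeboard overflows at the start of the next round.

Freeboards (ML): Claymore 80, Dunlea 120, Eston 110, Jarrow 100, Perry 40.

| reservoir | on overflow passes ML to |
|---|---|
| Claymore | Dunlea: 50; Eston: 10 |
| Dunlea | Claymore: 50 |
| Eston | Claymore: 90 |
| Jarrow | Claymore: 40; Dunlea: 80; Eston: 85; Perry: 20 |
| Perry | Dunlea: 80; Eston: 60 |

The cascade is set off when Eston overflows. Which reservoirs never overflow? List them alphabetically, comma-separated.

Dunlea, Jarrow, Perry

Round 1 — Eston overflows (initial).
  Claymore: +90 → 90 ≥ 80
Round 2 — Claymore overflows.
  Dunlea: +50 → 50 < 120
No further overflows.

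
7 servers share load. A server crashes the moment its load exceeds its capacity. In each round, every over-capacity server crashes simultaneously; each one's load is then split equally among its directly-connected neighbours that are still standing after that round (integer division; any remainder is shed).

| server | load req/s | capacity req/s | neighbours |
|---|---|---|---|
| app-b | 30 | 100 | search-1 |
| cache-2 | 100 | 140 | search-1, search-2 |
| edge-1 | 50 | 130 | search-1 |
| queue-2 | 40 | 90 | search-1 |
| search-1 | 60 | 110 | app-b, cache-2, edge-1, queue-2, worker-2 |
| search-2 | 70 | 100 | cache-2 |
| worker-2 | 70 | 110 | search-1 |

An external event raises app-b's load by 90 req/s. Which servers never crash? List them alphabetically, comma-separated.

edge-1, queue-2

Round 1 — app-b at 120 > 100. app-b crashes.
  app-b sheds 120 req/s to search-1: 120 each.
    search-1: 60+120 = 180 > 110
Round 2 — search-1 crashes.
  search-1 sheds 180 req/s to cache-2, edge-1, queue-2, worker-2: 45 each.
    cache-2: 100+45 = 145 > 140
    edge-1: 50+45 = 95 ≤ 130
    queue-2: 40+45 = 85 ≤ 90
    worker-2: 70+45 = 115 > 110
Round 3 — cache-2, worker-2 crash.
  cache-2 sheds 145 req/s to search-2: 145 each.
    search-2: 70+145 = 215 > 100
  worker-2 sheds 115 req/s: no online neighbours, lost.
Round 4 — search-2 crashes.
  search-2 sheds 215 req/s: no online neighbours, lost.
No further crashes.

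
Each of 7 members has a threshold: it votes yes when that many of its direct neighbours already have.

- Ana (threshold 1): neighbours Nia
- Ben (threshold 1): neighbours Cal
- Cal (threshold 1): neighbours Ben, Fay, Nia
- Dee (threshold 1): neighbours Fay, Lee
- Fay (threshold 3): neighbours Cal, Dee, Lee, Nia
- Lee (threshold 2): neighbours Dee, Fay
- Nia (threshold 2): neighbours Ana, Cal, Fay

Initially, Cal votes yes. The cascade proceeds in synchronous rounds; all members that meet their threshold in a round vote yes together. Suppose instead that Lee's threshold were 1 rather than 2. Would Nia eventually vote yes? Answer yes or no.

no

With Lee's threshold at 1:
Round 1 — Cal votes yes (initial).
Round 2 — checking thresholds:
  Ben: 1 of 1 neighbours ≥ 1, votes yes.
  Fay: 1 of 4 neighbours < 3, below threshold.
  Nia: 1 of 3 neighbours < 2, below threshold.
Round 3 — no new yes votes; cascade stops.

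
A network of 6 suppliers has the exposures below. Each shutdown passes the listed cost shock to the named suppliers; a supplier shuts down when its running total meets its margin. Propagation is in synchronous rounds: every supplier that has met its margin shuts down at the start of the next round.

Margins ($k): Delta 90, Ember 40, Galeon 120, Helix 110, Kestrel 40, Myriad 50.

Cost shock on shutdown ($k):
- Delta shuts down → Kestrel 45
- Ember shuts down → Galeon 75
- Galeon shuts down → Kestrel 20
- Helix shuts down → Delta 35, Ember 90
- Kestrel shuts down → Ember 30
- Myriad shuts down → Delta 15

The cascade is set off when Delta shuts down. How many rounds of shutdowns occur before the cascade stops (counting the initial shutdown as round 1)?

Round 1 — Delta shuts down (initial).
  Kestrel: +45 → 45 ≥ 40
Round 2 — Kestrel shuts down.
  Ember: +30 → 30 < 40
No further shutdowns.

2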